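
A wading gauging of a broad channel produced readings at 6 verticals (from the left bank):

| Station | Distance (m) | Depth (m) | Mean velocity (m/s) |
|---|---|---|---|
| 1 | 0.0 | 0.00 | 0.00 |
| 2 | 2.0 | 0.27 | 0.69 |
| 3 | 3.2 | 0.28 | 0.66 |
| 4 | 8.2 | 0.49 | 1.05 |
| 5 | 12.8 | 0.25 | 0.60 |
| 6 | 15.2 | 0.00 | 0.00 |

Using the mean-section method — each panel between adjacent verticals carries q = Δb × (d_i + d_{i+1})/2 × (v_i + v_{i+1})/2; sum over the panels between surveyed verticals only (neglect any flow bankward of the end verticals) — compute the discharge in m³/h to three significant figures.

Panel 1-2: Δb = 2 m, d̄ = (0.00+0.27)/2 = 0.135, v̄ = (0.00+0.69)/2 = 0.345 → q = 2×0.135×0.345 = 0.09315 m³/s
Panel 2-3: Δb = 1.2 m, d̄ = (0.27+0.28)/2 = 0.275, v̄ = (0.69+0.66)/2 = 0.675 → q = 1.2×0.275×0.675 = 0.2228 m³/s
Panel 3-4: Δb = 5 m, d̄ = (0.28+0.49)/2 = 0.385, v̄ = (0.66+1.05)/2 = 0.855 → q = 5×0.385×0.855 = 1.646 m³/s
Panel 4-5: Δb = 4.6 m, d̄ = (0.49+0.25)/2 = 0.37, v̄ = (1.05+0.60)/2 = 0.825 → q = 4.6×0.37×0.825 = 1.404 m³/s
Panel 5-6: Δb = 2.4 m, d̄ = (0.25+0.00)/2 = 0.125, v̄ = (0.60+0.00)/2 = 0.3 → q = 2.4×0.125×0.3 = 0.09000 m³/s
Q = Σ q = 3.456 m³/s
= 3.456 × 3600 = 12440 m³/h

12400 m³/h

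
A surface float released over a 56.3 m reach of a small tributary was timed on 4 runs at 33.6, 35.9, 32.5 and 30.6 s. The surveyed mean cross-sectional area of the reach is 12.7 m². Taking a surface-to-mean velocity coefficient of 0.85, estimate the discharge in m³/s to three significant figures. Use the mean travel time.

18.3 m³/s

t̄ = (33.6 + 35.9 + 32.5 + 30.6) / 4 = 33.15 s
v_surface = L / t̄ = 56.3 / 33.15 = 1.698 m/s
v_mean = 0.85 × 1.698 = 1.444 m/s
Q = A × v_mean = 12.7 × 1.444 = 18.33 m³/s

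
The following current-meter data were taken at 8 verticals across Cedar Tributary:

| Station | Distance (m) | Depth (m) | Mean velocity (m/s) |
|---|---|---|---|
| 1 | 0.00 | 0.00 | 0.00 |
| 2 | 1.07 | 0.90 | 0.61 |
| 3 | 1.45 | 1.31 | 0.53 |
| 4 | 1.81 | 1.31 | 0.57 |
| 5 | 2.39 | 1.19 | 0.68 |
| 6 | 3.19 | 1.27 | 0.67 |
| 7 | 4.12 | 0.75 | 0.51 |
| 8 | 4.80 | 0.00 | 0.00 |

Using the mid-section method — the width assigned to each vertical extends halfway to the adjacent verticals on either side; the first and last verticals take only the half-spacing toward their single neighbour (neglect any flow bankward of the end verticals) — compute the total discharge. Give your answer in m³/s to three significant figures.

w_2 = (1.45 − 0.00)/2 = 0.725 m; q_2 = 0.61 × 0.90 × 0.725 = 0.3980 m³/s
w_3 = (1.81 − 1.07)/2 = 0.37 m; q_3 = 0.53 × 1.31 × 0.37 = 0.2569 m³/s
w_4 = (2.39 − 1.45)/2 = 0.47 m; q_4 = 0.57 × 1.31 × 0.47 = 0.3509 m³/s
w_5 = (3.19 − 1.81)/2 = 0.69 m; q_5 = 0.68 × 1.19 × 0.69 = 0.5583 m³/s
w_6 = (4.12 − 2.39)/2 = 0.865 m; q_6 = 0.67 × 1.27 × 0.865 = 0.7360 m³/s
w_7 = (4.80 − 3.19)/2 = 0.805 m; q_7 = 0.51 × 0.75 × 0.805 = 0.3079 m³/s
Stations 1, 8 contribute zero (depth or velocity is 0).
Q = Σ qᵢ = 2.608 m³/s

2.61 m³/s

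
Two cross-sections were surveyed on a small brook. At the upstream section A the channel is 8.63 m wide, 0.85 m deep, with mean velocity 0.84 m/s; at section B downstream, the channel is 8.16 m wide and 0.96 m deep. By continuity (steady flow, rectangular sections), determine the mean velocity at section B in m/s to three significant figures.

Q = A₁V₁ = (8.63×0.85) × 0.84 = 6.162 m³/s
A₂ = 8.16 × 0.96 = 7.834 m²
V₂ = Q/A₂ = 6.162/7.834 = 0.7866 m/s

0.787 m/s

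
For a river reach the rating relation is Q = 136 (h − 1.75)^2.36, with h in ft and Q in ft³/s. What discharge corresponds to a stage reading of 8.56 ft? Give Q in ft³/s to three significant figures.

12600 ft³/s

Q = 136 × (8.56 − 1.75)^2.36 = 136 × 6.81^2.36 = 12580 ft³/s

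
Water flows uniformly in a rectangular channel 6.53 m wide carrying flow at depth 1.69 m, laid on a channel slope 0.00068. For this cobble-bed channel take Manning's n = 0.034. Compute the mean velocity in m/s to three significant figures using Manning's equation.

A = b·y = 6.53 × 1.69 = 11.04 m²
P = b + 2y = 6.53 + 2×1.69 = 9.910 m
R = A/P = 11.04/9.910 = 1.114 m
Q = (1/n)·A·R^(2/3)·S^(1/2) = (1/0.034) × 11.04 × 1.114^(2/3) × 0.00068^(1/2) = 9.093 m³/s
V = Q/A = 9.093/11.04 = 0.8240 m/s

0.824 m/s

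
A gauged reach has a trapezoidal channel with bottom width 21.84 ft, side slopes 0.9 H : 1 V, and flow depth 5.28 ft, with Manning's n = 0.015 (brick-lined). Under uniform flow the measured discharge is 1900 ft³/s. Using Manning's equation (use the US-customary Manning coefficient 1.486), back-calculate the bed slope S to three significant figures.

A = (b + z·y)·y = (21.84 + 0.9×5.28)×5.28 = 140.4 ft²
P = b + 2y√(1+z²) = 21.84 + 2×5.28×√(1+0.9²) = 36.05 ft
R = A/P = 140.4/36.05 = 3.895 ft
S = (Q·n / (1.486·A·R^(2/3)))² = (1900×0.015 / (1.486×140.4×2.476))² = 0.003045

0.00304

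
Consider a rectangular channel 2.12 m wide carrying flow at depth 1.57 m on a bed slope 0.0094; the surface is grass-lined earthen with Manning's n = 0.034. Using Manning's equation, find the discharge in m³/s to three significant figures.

A = b·y = 2.12 × 1.57 = 3.328 m²
P = b + 2y = 2.12 + 2×1.57 = 5.260 m
R = A/P = 3.328/5.260 = 0.6328 m
Q = (1/n)·A·R^(2/3)·S^(1/2) = (1/0.034) × 3.328 × 0.6328^(2/3) × 0.0094^(1/2) = 6.996 m³/s

7.00 m³/s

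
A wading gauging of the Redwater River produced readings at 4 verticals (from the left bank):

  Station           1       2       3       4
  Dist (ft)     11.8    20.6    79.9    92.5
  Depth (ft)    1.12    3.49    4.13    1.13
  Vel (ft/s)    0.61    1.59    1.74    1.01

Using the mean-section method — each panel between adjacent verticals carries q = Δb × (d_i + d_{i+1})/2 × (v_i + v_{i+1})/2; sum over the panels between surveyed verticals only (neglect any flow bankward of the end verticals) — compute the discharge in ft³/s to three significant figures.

444 ft³/s

Panel 1-2: Δb = 8.8 ft, d̄ = (1.12+3.49)/2 = 2.305, v̄ = (0.61+1.59)/2 = 1.1 → q = 8.8×2.305×1.1 = 22.31 ft³/s
Panel 2-3: Δb = 59.3 ft, d̄ = (3.49+4.13)/2 = 3.81, v̄ = (1.59+1.74)/2 = 1.665 → q = 59.3×3.81×1.665 = 376.2 ft³/s
Panel 3-4: Δb = 12.6 ft, d̄ = (4.13+1.13)/2 = 2.63, v̄ = (1.74+1.01)/2 = 1.375 → q = 12.6×2.63×1.375 = 45.56 ft³/s
Q = Σ q = 444.1 ft³/s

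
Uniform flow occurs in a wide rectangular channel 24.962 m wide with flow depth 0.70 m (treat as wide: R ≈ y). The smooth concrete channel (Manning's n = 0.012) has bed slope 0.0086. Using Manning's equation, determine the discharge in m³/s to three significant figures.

106 m³/s

A = b·y = 24.962 × 0.70 = 17.47 m²
Wide channel: R ≈ y = 0.70 m
Q = (1/n)·A·R^(2/3)·S^(1/2) = (1/0.012) × 17.47 × 0.7000^(2/3) × 0.0086^(1/2) = 106.5 m³/s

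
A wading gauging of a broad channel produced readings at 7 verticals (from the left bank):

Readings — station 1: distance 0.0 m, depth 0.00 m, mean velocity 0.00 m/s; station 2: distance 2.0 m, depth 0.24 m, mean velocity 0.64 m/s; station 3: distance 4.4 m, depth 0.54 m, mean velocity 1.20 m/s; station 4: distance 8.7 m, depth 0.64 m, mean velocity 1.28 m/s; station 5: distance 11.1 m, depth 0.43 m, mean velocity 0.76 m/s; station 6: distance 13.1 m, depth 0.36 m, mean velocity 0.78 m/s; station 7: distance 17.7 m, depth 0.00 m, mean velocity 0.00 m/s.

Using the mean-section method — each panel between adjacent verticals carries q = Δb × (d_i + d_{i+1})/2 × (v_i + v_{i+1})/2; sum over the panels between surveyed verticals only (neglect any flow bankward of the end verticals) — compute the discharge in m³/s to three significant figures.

6.32 m³/s

Panel 1-2: Δb = 2 m, d̄ = (0.00+0.24)/2 = 0.12, v̄ = (0.00+0.64)/2 = 0.32 → q = 2×0.12×0.32 = 0.07680 m³/s
Panel 2-3: Δb = 2.4 m, d̄ = (0.24+0.54)/2 = 0.39, v̄ = (0.64+1.20)/2 = 0.92 → q = 2.4×0.39×0.92 = 0.8611 m³/s
Panel 3-4: Δb = 4.3 m, d̄ = (0.54+0.64)/2 = 0.59, v̄ = (1.20+1.28)/2 = 1.24 → q = 4.3×0.59×1.24 = 3.146 m³/s
Panel 4-5: Δb = 2.4 m, d̄ = (0.64+0.43)/2 = 0.535, v̄ = (1.28+0.76)/2 = 1.02 → q = 2.4×0.535×1.02 = 1.310 m³/s
Panel 5-6: Δb = 2 m, d̄ = (0.43+0.36)/2 = 0.395, v̄ = (0.76+0.78)/2 = 0.77 → q = 2×0.395×0.77 = 0.6083 m³/s
Panel 6-7: Δb = 4.6 m, d̄ = (0.36+0.00)/2 = 0.18, v̄ = (0.78+0.00)/2 = 0.39 → q = 4.6×0.18×0.39 = 0.3229 m³/s
Q = Σ q = 6.325 m³/s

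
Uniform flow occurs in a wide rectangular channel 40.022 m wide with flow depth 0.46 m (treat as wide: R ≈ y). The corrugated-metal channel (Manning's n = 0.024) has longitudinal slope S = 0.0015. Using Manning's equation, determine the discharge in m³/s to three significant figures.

17.7 m³/s

A = b·y = 40.022 × 0.46 = 18.41 m²
Wide channel: R ≈ y = 0.46 m
Q = (1/n)·A·R^(2/3)·S^(1/2) = (1/0.024) × 18.41 × 0.4600^(2/3) × 0.0015^(1/2) = 17.70 m³/s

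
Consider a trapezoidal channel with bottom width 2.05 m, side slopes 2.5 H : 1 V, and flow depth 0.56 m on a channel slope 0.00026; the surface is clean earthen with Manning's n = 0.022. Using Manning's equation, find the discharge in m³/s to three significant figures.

0.745 m³/s

A = (b + z·y)·y = (2.05 + 2.5×0.56)×0.56 = 1.932 m²
P = b + 2y√(1+z²) = 2.05 + 2×0.56×√(1+2.5²) = 5.066 m
R = A/P = 1.932/5.066 = 0.3814 m
Q = (1/n)·A·R^(2/3)·S^(1/2) = (1/0.022) × 1.932 × 0.3814^(2/3) × 0.00026^(1/2) = 0.7447 m³/s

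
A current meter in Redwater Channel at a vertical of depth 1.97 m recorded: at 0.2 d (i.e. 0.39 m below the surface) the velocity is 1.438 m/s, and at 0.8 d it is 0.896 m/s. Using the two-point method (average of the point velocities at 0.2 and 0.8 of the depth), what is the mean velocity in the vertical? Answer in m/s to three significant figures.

1.17 m/s

v̄ = (1.438 + 0.896) / 2 = 1.167 m/s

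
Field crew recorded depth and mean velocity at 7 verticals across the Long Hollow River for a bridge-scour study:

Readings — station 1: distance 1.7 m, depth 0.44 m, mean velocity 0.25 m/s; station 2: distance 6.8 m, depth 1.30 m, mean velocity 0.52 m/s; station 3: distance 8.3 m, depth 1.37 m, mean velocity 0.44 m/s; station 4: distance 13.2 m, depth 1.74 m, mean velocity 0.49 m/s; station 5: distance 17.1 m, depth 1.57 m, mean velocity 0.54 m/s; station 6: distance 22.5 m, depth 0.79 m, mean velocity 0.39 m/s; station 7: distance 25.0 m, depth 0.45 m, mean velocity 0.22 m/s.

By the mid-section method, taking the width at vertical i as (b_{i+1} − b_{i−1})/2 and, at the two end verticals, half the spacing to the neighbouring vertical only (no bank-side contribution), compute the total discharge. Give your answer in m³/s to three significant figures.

w_1 = (6.8 − 1.7)/2 = 2.55 m; q_1 = 0.25 × 0.44 × 2.55 = 0.2805 m³/s
w_2 = (8.3 − 1.7)/2 = 3.3 m; q_2 = 0.52 × 1.30 × 3.3 = 2.231 m³/s
w_3 = (13.2 − 6.8)/2 = 3.2 m; q_3 = 0.44 × 1.37 × 3.2 = 1.929 m³/s
w_4 = (17.1 − 8.3)/2 = 4.4 m; q_4 = 0.49 × 1.74 × 4.4 = 3.751 m³/s
w_5 = (22.5 − 13.2)/2 = 4.65 m; q_5 = 0.54 × 1.57 × 4.65 = 3.942 m³/s
w_6 = (25.0 − 17.1)/2 = 3.95 m; q_6 = 0.39 × 0.79 × 3.95 = 1.217 m³/s
w_7 = (25.0 − 22.5)/2 = 1.25 m; q_7 = 0.22 × 0.45 × 1.25 = 0.1238 m³/s
Q = Σ qᵢ = 13.47 m³/s

13.5 m³/s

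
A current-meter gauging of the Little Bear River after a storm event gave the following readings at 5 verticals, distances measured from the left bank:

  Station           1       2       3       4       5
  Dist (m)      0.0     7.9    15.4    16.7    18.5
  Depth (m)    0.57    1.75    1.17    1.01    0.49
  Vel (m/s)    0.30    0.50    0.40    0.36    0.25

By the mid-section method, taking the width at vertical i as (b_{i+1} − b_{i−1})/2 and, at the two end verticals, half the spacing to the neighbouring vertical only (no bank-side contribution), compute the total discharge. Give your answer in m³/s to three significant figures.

10.1 m³/s

w_1 = (7.9 − 0.0)/2 = 3.95 m; q_1 = 0.30 × 0.57 × 3.95 = 0.6755 m³/s
w_2 = (15.4 − 0.0)/2 = 7.7 m; q_2 = 0.50 × 1.75 × 7.7 = 6.738 m³/s
w_3 = (16.7 − 7.9)/2 = 4.4 m; q_3 = 0.40 × 1.17 × 4.4 = 2.059 m³/s
w_4 = (18.5 − 15.4)/2 = 1.55 m; q_4 = 0.36 × 1.01 × 1.55 = 0.5636 m³/s
w_5 = (18.5 − 16.7)/2 = 0.9 m; q_5 = 0.25 × 0.49 × 0.9 = 0.1103 m³/s
Q = Σ qᵢ = 10.15 m³/s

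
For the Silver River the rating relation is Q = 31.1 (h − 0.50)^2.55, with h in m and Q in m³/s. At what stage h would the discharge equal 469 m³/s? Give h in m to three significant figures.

h − h₀ = (Q/C)^(1/b) = (469/31.1)^(1/2.55) = 2.898 m
h = 0.50 + 2.898 = 3.398 m

3.40 m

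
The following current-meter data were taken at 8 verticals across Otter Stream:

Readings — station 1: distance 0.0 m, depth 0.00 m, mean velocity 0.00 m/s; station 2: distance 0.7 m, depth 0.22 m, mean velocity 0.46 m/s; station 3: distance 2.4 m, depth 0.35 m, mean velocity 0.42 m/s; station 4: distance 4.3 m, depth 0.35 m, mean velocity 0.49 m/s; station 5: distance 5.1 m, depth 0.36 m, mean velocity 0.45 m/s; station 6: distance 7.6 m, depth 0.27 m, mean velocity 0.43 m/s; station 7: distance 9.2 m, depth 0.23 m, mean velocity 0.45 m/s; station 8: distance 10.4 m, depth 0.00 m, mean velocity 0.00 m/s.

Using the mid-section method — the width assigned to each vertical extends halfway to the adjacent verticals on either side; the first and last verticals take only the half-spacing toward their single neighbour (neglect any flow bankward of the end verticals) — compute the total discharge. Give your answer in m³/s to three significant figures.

w_2 = (2.4 − 0.0)/2 = 1.2 m; q_2 = 0.46 × 0.22 × 1.2 = 0.1214 m³/s
w_3 = (4.3 − 0.7)/2 = 1.8 m; q_3 = 0.42 × 0.35 × 1.8 = 0.2646 m³/s
w_4 = (5.1 − 2.4)/2 = 1.35 m; q_4 = 0.49 × 0.35 × 1.35 = 0.2315 m³/s
w_5 = (7.6 − 4.3)/2 = 1.65 m; q_5 = 0.45 × 0.36 × 1.65 = 0.2673 m³/s
w_6 = (9.2 − 5.1)/2 = 2.05 m; q_6 = 0.43 × 0.27 × 2.05 = 0.2380 m³/s
w_7 = (10.4 − 7.6)/2 = 1.4 m; q_7 = 0.45 × 0.23 × 1.4 = 0.1449 m³/s
Stations 1, 8 contribute zero (depth or velocity is 0).
Q = Σ qᵢ = 1.268 m³/s

1.27 m³/s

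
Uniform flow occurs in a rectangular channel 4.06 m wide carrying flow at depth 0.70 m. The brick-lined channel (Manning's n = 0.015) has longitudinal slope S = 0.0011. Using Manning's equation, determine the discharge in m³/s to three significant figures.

4.07 m³/s

A = b·y = 4.06 × 0.70 = 2.842 m²
P = b + 2y = 4.06 + 2×0.70 = 5.460 m
R = A/P = 2.842/5.460 = 0.5205 m
Q = (1/n)·A·R^(2/3)·S^(1/2) = (1/0.015) × 2.842 × 0.5205^(2/3) × 0.0011^(1/2) = 4.066 m³/s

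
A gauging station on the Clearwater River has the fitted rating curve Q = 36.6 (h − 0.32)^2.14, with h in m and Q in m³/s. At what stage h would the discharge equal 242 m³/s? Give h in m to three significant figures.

h − h₀ = (Q/C)^(1/b) = (242/36.6)^(1/2.14) = 2.417 m
h = 0.32 + 2.417 = 2.737 m

2.74 m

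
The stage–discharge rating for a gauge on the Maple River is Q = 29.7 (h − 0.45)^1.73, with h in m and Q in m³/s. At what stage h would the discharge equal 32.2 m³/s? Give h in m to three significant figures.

1.50 m

h − h₀ = (Q/C)^(1/b) = (32.2/29.7)^(1/1.73) = 1.048 m
h = 0.45 + 1.048 = 1.498 m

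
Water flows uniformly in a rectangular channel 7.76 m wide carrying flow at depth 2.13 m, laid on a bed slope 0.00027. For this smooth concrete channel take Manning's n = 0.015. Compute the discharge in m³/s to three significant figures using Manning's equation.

22.4 m³/s

A = b·y = 7.76 × 2.13 = 16.53 m²
P = b + 2y = 7.76 + 2×2.13 = 12.02 m
R = A/P = 16.53/12.02 = 1.375 m
Q = (1/n)·A·R^(2/3)·S^(1/2) = (1/0.015) × 16.53 × 1.375^(2/3) × 0.00027^(1/2) = 22.39 m³/s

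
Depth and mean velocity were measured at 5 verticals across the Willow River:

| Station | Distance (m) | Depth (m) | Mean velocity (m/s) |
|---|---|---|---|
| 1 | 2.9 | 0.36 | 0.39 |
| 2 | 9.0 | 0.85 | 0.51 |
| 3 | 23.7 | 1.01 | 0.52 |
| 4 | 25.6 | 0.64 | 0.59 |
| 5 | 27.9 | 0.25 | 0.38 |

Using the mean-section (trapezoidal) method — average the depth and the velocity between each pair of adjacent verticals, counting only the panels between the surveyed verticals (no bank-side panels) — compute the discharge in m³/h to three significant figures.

36200 m³/h

Panel 1-2: Δb = 6.1 m, d̄ = (0.36+0.85)/2 = 0.605, v̄ = (0.39+0.51)/2 = 0.45 → q = 6.1×0.605×0.45 = 1.661 m³/s
Panel 2-3: Δb = 14.7 m, d̄ = (0.85+1.01)/2 = 0.93, v̄ = (0.51+0.52)/2 = 0.515 → q = 14.7×0.93×0.515 = 7.041 m³/s
Panel 3-4: Δb = 1.9 m, d̄ = (1.01+0.64)/2 = 0.825, v̄ = (0.52+0.59)/2 = 0.555 → q = 1.9×0.825×0.555 = 0.8700 m³/s
Panel 4-5: Δb = 2.3 m, d̄ = (0.64+0.25)/2 = 0.445, v̄ = (0.59+0.38)/2 = 0.485 → q = 2.3×0.445×0.485 = 0.4964 m³/s
Q = Σ q = 10.07 m³/s
= 10.07 × 3600 = 36240 m³/h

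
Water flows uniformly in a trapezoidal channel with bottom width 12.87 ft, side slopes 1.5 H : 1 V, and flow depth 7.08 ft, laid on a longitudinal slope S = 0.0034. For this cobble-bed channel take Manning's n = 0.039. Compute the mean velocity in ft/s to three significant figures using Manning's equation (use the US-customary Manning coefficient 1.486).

A = (b + z·y)·y = (12.87 + 1.5×7.08)×7.08 = 166.3 ft²
P = b + 2y√(1+z²) = 12.87 + 2×7.08×√(1+1.5²) = 38.40 ft
R = A/P = 166.3/38.40 = 4.331 ft
Q = (1.486/n)·A·R^(2/3)·S^(1/2) = (1.486/0.039) × 166.3 × 4.331^(2/3) × 0.0034^(1/2) = 981.8 ft³/s
V = Q/A = 981.8/166.3 = 5.903 ft/s

5.90 ft/s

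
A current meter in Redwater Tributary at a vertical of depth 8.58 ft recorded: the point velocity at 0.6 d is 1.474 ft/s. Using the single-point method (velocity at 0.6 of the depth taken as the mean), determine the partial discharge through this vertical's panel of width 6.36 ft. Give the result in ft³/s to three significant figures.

80.4 ft³/s

v̄ = v₀.₆ = 1.474 ft/s
q = v̄ × d × w = 1.474 × 8.58 × 6.36 = 80.43 ft³/s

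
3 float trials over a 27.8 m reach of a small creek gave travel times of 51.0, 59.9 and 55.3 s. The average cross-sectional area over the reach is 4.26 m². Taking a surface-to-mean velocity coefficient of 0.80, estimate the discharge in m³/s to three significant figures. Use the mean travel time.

t̄ = (51.0 + 59.9 + 55.3) / 3 = 55.4 s
v_surface = L / t̄ = 27.8 / 55.4 = 0.5018 m/s
v_mean = 0.80 × 0.5018 = 0.4014 m/s
Q = A × v_mean = 4.26 × 0.4014 = 1.710 m³/s

1.71 m³/s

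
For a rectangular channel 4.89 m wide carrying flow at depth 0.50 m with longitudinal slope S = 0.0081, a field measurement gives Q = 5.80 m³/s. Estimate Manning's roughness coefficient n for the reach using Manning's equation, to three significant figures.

A = b·y = 4.89 × 0.50 = 2.445 m²
P = b + 2y = 4.89 + 2×0.50 = 5.890 m
R = A/P = 2.445/5.890 = 0.4151 m
n = (1/Q)·A·R^(2/3)·S^(1/2) = (1/5.80) × 2.445 × 0.5565 × 0.09000 = 0.02111

0.0211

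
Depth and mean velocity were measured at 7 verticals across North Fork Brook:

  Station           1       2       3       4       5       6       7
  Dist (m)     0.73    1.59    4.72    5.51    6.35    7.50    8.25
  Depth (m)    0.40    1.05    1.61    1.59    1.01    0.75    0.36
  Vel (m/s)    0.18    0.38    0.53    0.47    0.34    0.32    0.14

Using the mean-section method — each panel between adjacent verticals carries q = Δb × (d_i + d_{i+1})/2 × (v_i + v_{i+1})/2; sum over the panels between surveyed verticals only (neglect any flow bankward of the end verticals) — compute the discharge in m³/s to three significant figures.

3.57 m³/s

Panel 1-2: Δb = 0.86 m, d̄ = (0.40+1.05)/2 = 0.725, v̄ = (0.18+0.38)/2 = 0.28 → q = 0.86×0.725×0.28 = 0.1746 m³/s
Panel 2-3: Δb = 3.13 m, d̄ = (1.05+1.61)/2 = 1.33, v̄ = (0.38+0.53)/2 = 0.455 → q = 3.13×1.33×0.455 = 1.894 m³/s
Panel 3-4: Δb = 0.79 m, d̄ = (1.61+1.59)/2 = 1.6, v̄ = (0.53+0.47)/2 = 0.5 → q = 0.79×1.6×0.5 = 0.6320 m³/s
Panel 4-5: Δb = 0.84 m, d̄ = (1.59+1.01)/2 = 1.3, v̄ = (0.47+0.34)/2 = 0.405 → q = 0.84×1.3×0.405 = 0.4423 m³/s
Panel 5-6: Δb = 1.15 m, d̄ = (1.01+0.75)/2 = 0.88, v̄ = (0.34+0.32)/2 = 0.33 → q = 1.15×0.88×0.33 = 0.3340 m³/s
Panel 6-7: Δb = 0.75 m, d̄ = (0.75+0.36)/2 = 0.555, v̄ = (0.32+0.14)/2 = 0.23 → q = 0.75×0.555×0.23 = 0.09574 m³/s
Q = Σ q = 3.573 m³/s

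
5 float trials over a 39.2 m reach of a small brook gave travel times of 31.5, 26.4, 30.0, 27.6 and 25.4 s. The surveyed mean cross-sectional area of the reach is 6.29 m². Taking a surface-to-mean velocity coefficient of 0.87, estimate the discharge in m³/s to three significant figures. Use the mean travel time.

7.61 m³/s

t̄ = (31.5 + 26.4 + 30.0 + 27.6 + 25.4) / 5 = 28.18 s
v_surface = L / t̄ = 39.2 / 28.18 = 1.391 m/s
v_mean = 0.87 × 1.391 = 1.210 m/s
Q = A × v_mean = 6.29 × 1.210 = 7.612 m³/s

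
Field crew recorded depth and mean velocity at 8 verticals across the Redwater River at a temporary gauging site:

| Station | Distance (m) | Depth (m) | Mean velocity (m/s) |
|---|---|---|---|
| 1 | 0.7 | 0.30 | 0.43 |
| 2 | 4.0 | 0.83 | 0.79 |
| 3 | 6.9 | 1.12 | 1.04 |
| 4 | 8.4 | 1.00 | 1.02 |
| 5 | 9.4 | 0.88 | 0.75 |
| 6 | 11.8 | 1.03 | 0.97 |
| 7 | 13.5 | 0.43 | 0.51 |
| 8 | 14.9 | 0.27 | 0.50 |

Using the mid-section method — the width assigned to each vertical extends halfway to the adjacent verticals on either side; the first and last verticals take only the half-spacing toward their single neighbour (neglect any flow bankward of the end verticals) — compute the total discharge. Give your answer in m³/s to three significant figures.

w_1 = (4.0 − 0.7)/2 = 1.65 m; q_1 = 0.43 × 0.30 × 1.65 = 0.2129 m³/s
w_2 = (6.9 − 0.7)/2 = 3.1 m; q_2 = 0.79 × 0.83 × 3.1 = 2.033 m³/s
w_3 = (8.4 − 4.0)/2 = 2.2 m; q_3 = 1.04 × 1.12 × 2.2 = 2.563 m³/s
w_4 = (9.4 − 6.9)/2 = 1.25 m; q_4 = 1.02 × 1.00 × 1.25 = 1.275 m³/s
w_5 = (11.8 − 8.4)/2 = 1.7 m; q_5 = 0.75 × 0.88 × 1.7 = 1.122 m³/s
w_6 = (13.5 − 9.4)/2 = 2.05 m; q_6 = 0.97 × 1.03 × 2.05 = 2.048 m³/s
w_7 = (14.9 − 11.8)/2 = 1.55 m; q_7 = 0.51 × 0.43 × 1.55 = 0.3399 m³/s
w_8 = (14.9 − 13.5)/2 = 0.7 m; q_8 = 0.50 × 0.27 × 0.7 = 0.09450 m³/s
Q = Σ qᵢ = 9.688 m³/s

9.69 m³/s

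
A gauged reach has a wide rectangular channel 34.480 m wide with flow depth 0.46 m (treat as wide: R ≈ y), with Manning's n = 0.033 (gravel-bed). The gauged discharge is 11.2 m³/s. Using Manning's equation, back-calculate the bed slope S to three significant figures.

0.00153

A = b·y = 34.480 × 0.46 = 15.86 m²
Wide channel: R ≈ y = 0.46 m
S = (Q·n / (1·A·R^(2/3)))² = (11.2×0.033 / (1×15.86×0.5959))² = 0.001529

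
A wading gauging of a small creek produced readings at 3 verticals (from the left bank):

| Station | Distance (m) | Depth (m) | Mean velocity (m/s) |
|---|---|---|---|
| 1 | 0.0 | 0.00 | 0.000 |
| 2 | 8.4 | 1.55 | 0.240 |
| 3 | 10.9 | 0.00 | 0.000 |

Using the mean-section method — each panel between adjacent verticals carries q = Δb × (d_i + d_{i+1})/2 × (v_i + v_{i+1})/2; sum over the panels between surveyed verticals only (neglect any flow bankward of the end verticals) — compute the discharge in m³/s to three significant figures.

Panel 1-2: Δb = 8.4 m, d̄ = (0.00+1.55)/2 = 0.775, v̄ = (0.000+0.240)/2 = 0.12 → q = 8.4×0.775×0.12 = 0.7812 m³/s
Panel 2-3: Δb = 2.5 m, d̄ = (1.55+0.00)/2 = 0.775, v̄ = (0.240+0.000)/2 = 0.12 → q = 2.5×0.775×0.12 = 0.2325 m³/s
Q = Σ q = 1.014 m³/s

1.01 m³/s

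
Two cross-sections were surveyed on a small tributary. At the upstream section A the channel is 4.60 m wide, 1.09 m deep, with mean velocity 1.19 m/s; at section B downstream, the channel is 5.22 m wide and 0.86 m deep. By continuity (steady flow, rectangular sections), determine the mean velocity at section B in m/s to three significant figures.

Q = A₁V₁ = (4.60×1.09) × 1.19 = 5.967 m³/s
A₂ = 5.22 × 0.86 = 4.489 m²
V₂ = Q/A₂ = 5.967/4.489 = 1.329 m/s

1.33 m/s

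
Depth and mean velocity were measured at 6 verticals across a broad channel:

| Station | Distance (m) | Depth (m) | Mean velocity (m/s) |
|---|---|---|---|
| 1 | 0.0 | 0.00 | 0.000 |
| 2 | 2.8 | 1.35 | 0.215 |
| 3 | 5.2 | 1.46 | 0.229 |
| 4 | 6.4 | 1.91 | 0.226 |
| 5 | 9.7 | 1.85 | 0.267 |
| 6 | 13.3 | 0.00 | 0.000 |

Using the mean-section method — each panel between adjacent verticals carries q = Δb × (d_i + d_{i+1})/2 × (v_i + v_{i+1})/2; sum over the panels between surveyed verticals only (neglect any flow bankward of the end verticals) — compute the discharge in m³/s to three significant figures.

Panel 1-2: Δb = 2.8 m, d̄ = (0.00+1.35)/2 = 0.675, v̄ = (0.000+0.215)/2 = 0.1075 → q = 2.8×0.675×0.1075 = 0.2032 m³/s
Panel 2-3: Δb = 2.4 m, d̄ = (1.35+1.46)/2 = 1.405, v̄ = (0.215+0.229)/2 = 0.222 → q = 2.4×1.405×0.222 = 0.7486 m³/s
Panel 3-4: Δb = 1.2 m, d̄ = (1.46+1.91)/2 = 1.685, v̄ = (0.229+0.226)/2 = 0.2275 → q = 1.2×1.685×0.2275 = 0.4600 m³/s
Panel 4-5: Δb = 3.3 m, d̄ = (1.91+1.85)/2 = 1.88, v̄ = (0.226+0.267)/2 = 0.2465 → q = 3.3×1.88×0.2465 = 1.529 m³/s
Panel 5-6: Δb = 3.6 m, d̄ = (1.85+0.00)/2 = 0.925, v̄ = (0.267+0.000)/2 = 0.1335 → q = 3.6×0.925×0.1335 = 0.4446 m³/s
Q = Σ q = 3.386 m³/s

3.39 m³/s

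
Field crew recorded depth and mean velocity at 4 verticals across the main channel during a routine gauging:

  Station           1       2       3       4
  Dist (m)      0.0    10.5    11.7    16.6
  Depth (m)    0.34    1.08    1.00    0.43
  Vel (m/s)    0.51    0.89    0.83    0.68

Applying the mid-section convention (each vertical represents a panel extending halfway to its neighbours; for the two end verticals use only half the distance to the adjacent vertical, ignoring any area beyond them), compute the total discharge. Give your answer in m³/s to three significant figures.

w_1 = (10.5 − 0.0)/2 = 5.25 m; q_1 = 0.51 × 0.34 × 5.25 = 0.9104 m³/s
w_2 = (11.7 − 0.0)/2 = 5.85 m; q_2 = 0.89 × 1.08 × 5.85 = 5.623 m³/s
w_3 = (16.6 − 10.5)/2 = 3.05 m; q_3 = 0.83 × 1.00 × 3.05 = 2.532 m³/s
w_4 = (16.6 − 11.7)/2 = 2.45 m; q_4 = 0.68 × 0.43 × 2.45 = 0.7164 m³/s
Q = Σ qᵢ = 9.781 m³/s

9.78 m³/s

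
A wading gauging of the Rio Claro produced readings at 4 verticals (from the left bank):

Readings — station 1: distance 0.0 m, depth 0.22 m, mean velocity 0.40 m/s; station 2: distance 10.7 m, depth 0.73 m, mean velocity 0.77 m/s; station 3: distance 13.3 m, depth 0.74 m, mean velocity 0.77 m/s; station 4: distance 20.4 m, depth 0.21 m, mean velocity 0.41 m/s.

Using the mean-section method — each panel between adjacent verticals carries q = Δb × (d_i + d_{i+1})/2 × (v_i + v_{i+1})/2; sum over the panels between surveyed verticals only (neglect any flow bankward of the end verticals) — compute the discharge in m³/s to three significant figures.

Panel 1-2: Δb = 10.7 m, d̄ = (0.22+0.73)/2 = 0.475, v̄ = (0.40+0.77)/2 = 0.585 → q = 10.7×0.475×0.585 = 2.973 m³/s
Panel 2-3: Δb = 2.6 m, d̄ = (0.73+0.74)/2 = 0.735, v̄ = (0.77+0.77)/2 = 0.77 → q = 2.6×0.735×0.77 = 1.471 m³/s
Panel 3-4: Δb = 7.1 m, d̄ = (0.74+0.21)/2 = 0.475, v̄ = (0.77+0.41)/2 = 0.59 → q = 7.1×0.475×0.59 = 1.990 m³/s
Q = Σ q = 6.435 m³/s

6.43 m³/s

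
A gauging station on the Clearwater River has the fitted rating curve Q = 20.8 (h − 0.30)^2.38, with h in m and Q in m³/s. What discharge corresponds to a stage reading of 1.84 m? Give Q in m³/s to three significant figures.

58.1 m³/s

Q = 20.8 × (1.84 − 0.30)^2.38 = 20.8 × 1.54^2.38 = 58.12 m³/s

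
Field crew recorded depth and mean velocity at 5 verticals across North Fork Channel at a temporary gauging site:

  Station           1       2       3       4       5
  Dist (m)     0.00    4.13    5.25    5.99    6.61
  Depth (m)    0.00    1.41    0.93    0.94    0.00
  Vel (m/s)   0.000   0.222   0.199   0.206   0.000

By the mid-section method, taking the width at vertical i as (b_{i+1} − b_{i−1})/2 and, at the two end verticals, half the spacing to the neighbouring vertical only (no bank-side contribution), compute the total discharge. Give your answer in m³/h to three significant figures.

w_2 = (5.25 − 0.00)/2 = 2.625 m; q_2 = 0.222 × 1.41 × 2.625 = 0.8217 m³/s
w_3 = (5.99 − 4.13)/2 = 0.93 m; q_3 = 0.199 × 0.93 × 0.93 = 0.1721 m³/s
w_4 = (6.61 − 5.25)/2 = 0.68 m; q_4 = 0.206 × 0.94 × 0.68 = 0.1317 m³/s
Stations 1, 5 contribute zero (depth or velocity is 0).
Q = Σ qᵢ = 1.125 m³/s
= 1.125 × 3600 = 4052 m³/h

4050 m³/h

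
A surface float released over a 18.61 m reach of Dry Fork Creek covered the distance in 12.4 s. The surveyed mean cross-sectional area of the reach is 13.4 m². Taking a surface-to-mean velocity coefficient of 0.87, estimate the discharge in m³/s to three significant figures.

v_surface = L / t̄ = 18.61 / 12.4 = 1.501 m/s
v_mean = 0.87 × 1.501 = 1.306 m/s
Q = A × v_mean = 13.4 × 1.306 = 17.50 m³/s

17.5 m³/s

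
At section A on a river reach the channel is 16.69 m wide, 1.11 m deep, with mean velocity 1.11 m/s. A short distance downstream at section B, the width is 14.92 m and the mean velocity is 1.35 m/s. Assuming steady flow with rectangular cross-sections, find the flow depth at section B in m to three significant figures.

Q = A₁V₁ = (16.69×1.11) × 1.11 = 20.56 m³/s
d₂ = Q/(b₂ V₂) = 20.56/(14.92×1.35) = 1.021 m

1.02 m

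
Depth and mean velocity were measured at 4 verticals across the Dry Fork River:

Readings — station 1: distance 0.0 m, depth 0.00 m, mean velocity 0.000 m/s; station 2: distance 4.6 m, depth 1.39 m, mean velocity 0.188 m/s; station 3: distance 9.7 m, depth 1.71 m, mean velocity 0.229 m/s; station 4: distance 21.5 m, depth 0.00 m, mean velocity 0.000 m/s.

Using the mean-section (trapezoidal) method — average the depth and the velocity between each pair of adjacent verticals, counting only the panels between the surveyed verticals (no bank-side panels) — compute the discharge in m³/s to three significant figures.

3.10 m³/s

Panel 1-2: Δb = 4.6 m, d̄ = (0.00+1.39)/2 = 0.695, v̄ = (0.000+0.188)/2 = 0.094 → q = 4.6×0.695×0.094 = 0.3005 m³/s
Panel 2-3: Δb = 5.1 m, d̄ = (1.39+1.71)/2 = 1.55, v̄ = (0.188+0.229)/2 = 0.2085 → q = 5.1×1.55×0.2085 = 1.648 m³/s
Panel 3-4: Δb = 11.8 m, d̄ = (1.71+0.00)/2 = 0.855, v̄ = (0.229+0.000)/2 = 0.1145 → q = 11.8×0.855×0.1145 = 1.155 m³/s
Q = Σ q = 3.104 m³/s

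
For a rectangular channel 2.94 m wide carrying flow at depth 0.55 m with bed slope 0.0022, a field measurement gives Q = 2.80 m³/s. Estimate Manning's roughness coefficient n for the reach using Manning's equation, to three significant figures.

0.0147

A = b·y = 2.94 × 0.55 = 1.617 m²
P = b + 2y = 2.94 + 2×0.55 = 4.040 m
R = A/P = 1.617/4.040 = 0.4002 m
n = (1/Q)·A·R^(2/3)·S^(1/2) = (1/2.80) × 1.617 × 0.5431 × 0.04690 = 0.01471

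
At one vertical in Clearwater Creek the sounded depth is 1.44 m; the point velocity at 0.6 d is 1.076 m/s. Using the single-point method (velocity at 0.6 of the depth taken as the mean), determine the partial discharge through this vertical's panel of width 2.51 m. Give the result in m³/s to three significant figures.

3.89 m³/s

v̄ = v₀.₆ = 1.076 m/s
q = v̄ × d × w = 1.076 × 1.44 × 2.51 = 3.889 m³/s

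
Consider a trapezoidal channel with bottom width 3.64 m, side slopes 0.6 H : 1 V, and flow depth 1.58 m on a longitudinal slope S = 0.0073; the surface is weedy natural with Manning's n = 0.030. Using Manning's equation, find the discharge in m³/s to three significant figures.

20.5 m³/s

A = (b + z·y)·y = (3.64 + 0.6×1.58)×1.58 = 7.249 m²
P = b + 2y√(1+z²) = 3.64 + 2×1.58×√(1+0.6²) = 7.325 m
R = A/P = 7.249/7.325 = 0.9896 m
Q = (1/n)·A·R^(2/3)·S^(1/2) = (1/0.030) × 7.249 × 0.9896^(2/3) × 0.0073^(1/2) = 20.50 m³/s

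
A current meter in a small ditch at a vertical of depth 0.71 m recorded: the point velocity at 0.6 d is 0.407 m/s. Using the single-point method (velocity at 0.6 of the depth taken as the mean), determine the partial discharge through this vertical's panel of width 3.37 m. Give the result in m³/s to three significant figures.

0.974 m³/s

v̄ = v₀.₆ = 0.407 m/s
q = v̄ × d × w = 0.4070 × 0.71 × 3.37 = 0.9738 m³/s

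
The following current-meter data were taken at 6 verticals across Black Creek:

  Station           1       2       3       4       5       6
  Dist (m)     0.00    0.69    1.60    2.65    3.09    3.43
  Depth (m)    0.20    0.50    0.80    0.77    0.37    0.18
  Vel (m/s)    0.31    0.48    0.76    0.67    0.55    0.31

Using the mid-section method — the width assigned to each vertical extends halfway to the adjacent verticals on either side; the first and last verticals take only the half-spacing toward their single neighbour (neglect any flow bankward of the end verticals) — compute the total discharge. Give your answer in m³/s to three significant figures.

1.28 m³/s

w_1 = (0.69 − 0.00)/2 = 0.345 m; q_1 = 0.31 × 0.20 × 0.345 = 0.02139 m³/s
w_2 = (1.60 − 0.00)/2 = 0.8 m; q_2 = 0.48 × 0.50 × 0.8 = 0.1920 m³/s
w_3 = (2.65 − 0.69)/2 = 0.98 m; q_3 = 0.76 × 0.80 × 0.98 = 0.5958 m³/s
w_4 = (3.09 − 1.60)/2 = 0.745 m; q_4 = 0.67 × 0.77 × 0.745 = 0.3843 m³/s
w_5 = (3.43 − 2.65)/2 = 0.39 m; q_5 = 0.55 × 0.37 × 0.39 = 0.07937 m³/s
w_6 = (3.43 − 3.09)/2 = 0.17 m; q_6 = 0.31 × 0.18 × 0.17 = 0.009486 m³/s
Q = Σ qᵢ = 1.282 m³/s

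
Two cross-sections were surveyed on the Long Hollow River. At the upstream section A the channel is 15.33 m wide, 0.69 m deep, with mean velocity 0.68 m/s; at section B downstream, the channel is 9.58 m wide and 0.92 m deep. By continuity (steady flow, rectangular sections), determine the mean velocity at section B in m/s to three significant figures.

0.816 m/s

Q = A₁V₁ = (15.33×0.69) × 0.68 = 7.193 m³/s
A₂ = 9.58 × 0.92 = 8.814 m²
V₂ = Q/A₂ = 7.193/8.814 = 0.8161 m/s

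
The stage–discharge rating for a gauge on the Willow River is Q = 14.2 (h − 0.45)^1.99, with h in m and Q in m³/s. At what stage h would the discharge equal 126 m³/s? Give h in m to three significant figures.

h − h₀ = (Q/C)^(1/b) = (126/14.2)^(1/1.99) = 2.995 m
h = 0.45 + 2.995 = 3.445 m

3.45 m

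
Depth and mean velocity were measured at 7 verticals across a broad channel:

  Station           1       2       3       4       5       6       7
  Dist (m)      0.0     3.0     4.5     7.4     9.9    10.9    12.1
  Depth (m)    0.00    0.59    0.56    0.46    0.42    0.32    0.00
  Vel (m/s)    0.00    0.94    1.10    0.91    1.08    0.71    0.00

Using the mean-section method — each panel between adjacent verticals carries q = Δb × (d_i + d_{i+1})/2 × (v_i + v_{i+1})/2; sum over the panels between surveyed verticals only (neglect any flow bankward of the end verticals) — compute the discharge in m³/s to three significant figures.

Panel 1-2: Δb = 3 m, d̄ = (0.00+0.59)/2 = 0.295, v̄ = (0.00+0.94)/2 = 0.47 → q = 3×0.295×0.47 = 0.4160 m³/s
Panel 2-3: Δb = 1.5 m, d̄ = (0.59+0.56)/2 = 0.575, v̄ = (0.94+1.10)/2 = 1.02 → q = 1.5×0.575×1.02 = 0.8798 m³/s
Panel 3-4: Δb = 2.9 m, d̄ = (0.56+0.46)/2 = 0.51, v̄ = (1.10+0.91)/2 = 1.005 → q = 2.9×0.51×1.005 = 1.486 m³/s
Panel 4-5: Δb = 2.5 m, d̄ = (0.46+0.42)/2 = 0.44, v̄ = (0.91+1.08)/2 = 0.995 → q = 2.5×0.44×0.995 = 1.095 m³/s
Panel 5-6: Δb = 1 m, d̄ = (0.42+0.32)/2 = 0.37, v̄ = (1.08+0.71)/2 = 0.895 → q = 1×0.37×0.895 = 0.3312 m³/s
Panel 6-7: Δb = 1.2 m, d̄ = (0.32+0.00)/2 = 0.16, v̄ = (0.71+0.00)/2 = 0.355 → q = 1.2×0.16×0.355 = 0.06816 m³/s
Q = Σ q = 4.276 m³/s

4.28 m³/s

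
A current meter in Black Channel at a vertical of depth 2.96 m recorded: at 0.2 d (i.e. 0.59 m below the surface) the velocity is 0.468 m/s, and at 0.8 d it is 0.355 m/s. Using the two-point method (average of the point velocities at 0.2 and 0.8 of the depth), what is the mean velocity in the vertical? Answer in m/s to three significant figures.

0.412 m/s

v̄ = (0.468 + 0.355) / 2 = 0.4115 m/s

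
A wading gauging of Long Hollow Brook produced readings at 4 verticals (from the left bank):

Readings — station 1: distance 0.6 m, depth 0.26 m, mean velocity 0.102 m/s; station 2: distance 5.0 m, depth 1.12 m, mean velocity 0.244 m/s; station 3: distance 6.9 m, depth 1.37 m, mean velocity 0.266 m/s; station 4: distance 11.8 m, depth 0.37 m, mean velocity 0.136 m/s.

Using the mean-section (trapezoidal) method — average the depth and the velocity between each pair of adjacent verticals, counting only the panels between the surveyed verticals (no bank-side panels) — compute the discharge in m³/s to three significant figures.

Panel 1-2: Δb = 4.4 m, d̄ = (0.26+1.12)/2 = 0.69, v̄ = (0.102+0.244)/2 = 0.173 → q = 4.4×0.69×0.173 = 0.5252 m³/s
Panel 2-3: Δb = 1.9 m, d̄ = (1.12+1.37)/2 = 1.245, v̄ = (0.244+0.266)/2 = 0.255 → q = 1.9×1.245×0.255 = 0.6032 m³/s
Panel 3-4: Δb = 4.9 m, d̄ = (1.37+0.37)/2 = 0.87, v̄ = (0.266+0.136)/2 = 0.201 → q = 4.9×0.87×0.201 = 0.8569 m³/s
Q = Σ q = 1.985 m³/s

1.99 m³/s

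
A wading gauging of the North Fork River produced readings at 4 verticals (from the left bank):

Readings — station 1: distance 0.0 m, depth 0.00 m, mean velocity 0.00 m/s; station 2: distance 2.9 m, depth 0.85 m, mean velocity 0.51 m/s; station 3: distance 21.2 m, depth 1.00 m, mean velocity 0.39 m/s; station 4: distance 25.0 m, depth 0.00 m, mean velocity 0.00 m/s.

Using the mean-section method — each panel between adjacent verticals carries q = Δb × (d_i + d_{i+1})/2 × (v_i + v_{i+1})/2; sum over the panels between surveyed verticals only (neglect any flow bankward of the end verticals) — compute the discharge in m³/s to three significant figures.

Panel 1-2: Δb = 2.9 m, d̄ = (0.00+0.85)/2 = 0.425, v̄ = (0.00+0.51)/2 = 0.255 → q = 2.9×0.425×0.255 = 0.3143 m³/s
Panel 2-3: Δb = 18.3 m, d̄ = (0.85+1.00)/2 = 0.925, v̄ = (0.51+0.39)/2 = 0.45 → q = 18.3×0.925×0.45 = 7.617 m³/s
Panel 3-4: Δb = 3.8 m, d̄ = (1.00+0.00)/2 = 0.5, v̄ = (0.39+0.00)/2 = 0.195 → q = 3.8×0.5×0.195 = 0.3705 m³/s
Q = Σ q = 8.302 m³/s

8.30 m³/s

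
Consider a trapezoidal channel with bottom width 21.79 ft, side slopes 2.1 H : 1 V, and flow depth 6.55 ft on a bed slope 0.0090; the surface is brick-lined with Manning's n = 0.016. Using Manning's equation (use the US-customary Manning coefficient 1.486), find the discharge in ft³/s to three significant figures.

A = (b + z·y)·y = (21.79 + 2.1×6.55)×6.55 = 232.8 ft²
P = b + 2y√(1+z²) = 21.79 + 2×6.55×√(1+2.1²) = 52.26 ft
R = A/P = 232.8/52.26 = 4.455 ft
Q = (1.486/n)·A·R^(2/3)·S^(1/2) = (1.486/0.016) × 232.8 × 4.455^(2/3) × 0.0090^(1/2) = 5554 ft³/s

5550 ft³/s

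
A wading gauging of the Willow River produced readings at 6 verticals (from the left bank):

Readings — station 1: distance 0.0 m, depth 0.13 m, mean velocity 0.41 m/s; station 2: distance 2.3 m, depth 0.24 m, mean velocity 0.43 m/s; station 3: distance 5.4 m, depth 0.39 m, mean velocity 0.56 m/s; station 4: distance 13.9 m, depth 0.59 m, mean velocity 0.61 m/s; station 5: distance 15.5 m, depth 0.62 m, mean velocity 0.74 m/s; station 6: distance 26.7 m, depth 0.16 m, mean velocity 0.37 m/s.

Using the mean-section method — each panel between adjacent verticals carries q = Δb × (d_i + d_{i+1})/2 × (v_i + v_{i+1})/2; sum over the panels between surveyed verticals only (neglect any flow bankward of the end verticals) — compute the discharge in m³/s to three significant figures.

Panel 1-2: Δb = 2.3 m, d̄ = (0.13+0.24)/2 = 0.185, v̄ = (0.41+0.43)/2 = 0.42 → q = 2.3×0.185×0.42 = 0.1787 m³/s
Panel 2-3: Δb = 3.1 m, d̄ = (0.24+0.39)/2 = 0.315, v̄ = (0.43+0.56)/2 = 0.495 → q = 3.1×0.315×0.495 = 0.4834 m³/s
Panel 3-4: Δb = 8.5 m, d̄ = (0.39+0.59)/2 = 0.49, v̄ = (0.56+0.61)/2 = 0.585 → q = 8.5×0.49×0.585 = 2.437 m³/s
Panel 4-5: Δb = 1.6 m, d̄ = (0.59+0.62)/2 = 0.605, v̄ = (0.61+0.74)/2 = 0.675 → q = 1.6×0.605×0.675 = 0.6534 m³/s
Panel 5-6: Δb = 11.2 m, d̄ = (0.62+0.16)/2 = 0.39, v̄ = (0.74+0.37)/2 = 0.555 → q = 11.2×0.39×0.555 = 2.424 m³/s
Q = Σ q = 6.176 m³/s

6.18 m³/s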